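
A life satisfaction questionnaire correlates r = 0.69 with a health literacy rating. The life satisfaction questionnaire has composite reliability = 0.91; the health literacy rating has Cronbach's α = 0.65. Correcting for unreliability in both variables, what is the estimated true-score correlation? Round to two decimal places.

r_true = r_obs / √(r_xx · r_yy) = 0.69 / √(0.91 × 0.65) = 0.69 / √0.5915 = 0.69 / 0.7691 ≈ 0.90.

0.90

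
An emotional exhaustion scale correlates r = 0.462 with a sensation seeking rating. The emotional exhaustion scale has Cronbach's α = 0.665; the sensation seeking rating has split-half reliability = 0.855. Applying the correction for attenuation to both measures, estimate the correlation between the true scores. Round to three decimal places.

0.613

r_true = r_obs / √(r_xx · r_yy) = 0.462 / √(0.665 × 0.855) = 0.462 / √0.568575 = 0.462 / 0.7540 ≈ 0.613.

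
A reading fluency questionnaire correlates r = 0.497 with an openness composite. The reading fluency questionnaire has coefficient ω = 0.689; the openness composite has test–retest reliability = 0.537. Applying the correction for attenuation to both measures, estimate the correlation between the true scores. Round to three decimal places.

0.817

r_true = r_obs / √(r_xx · r_yy) = 0.497 / √(0.689 × 0.537) = 0.497 / √0.369993 = 0.497 / 0.6083 ≈ 0.817.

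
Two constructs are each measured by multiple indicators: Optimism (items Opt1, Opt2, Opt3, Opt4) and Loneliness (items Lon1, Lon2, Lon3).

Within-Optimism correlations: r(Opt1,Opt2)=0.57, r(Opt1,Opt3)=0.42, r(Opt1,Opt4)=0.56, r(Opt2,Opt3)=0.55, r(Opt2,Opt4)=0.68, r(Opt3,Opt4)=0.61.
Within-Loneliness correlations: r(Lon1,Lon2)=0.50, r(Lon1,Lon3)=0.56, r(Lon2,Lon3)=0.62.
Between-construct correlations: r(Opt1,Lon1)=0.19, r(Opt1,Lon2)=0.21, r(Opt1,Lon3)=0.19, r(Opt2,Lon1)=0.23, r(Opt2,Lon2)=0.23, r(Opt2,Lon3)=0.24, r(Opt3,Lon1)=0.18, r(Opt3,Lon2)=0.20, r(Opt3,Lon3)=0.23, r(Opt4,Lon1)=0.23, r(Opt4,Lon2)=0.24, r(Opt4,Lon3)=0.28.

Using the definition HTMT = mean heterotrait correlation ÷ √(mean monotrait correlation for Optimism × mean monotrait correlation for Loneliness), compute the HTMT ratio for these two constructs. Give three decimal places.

0.393

Mean between = 2.65/12 = 0.2208.
Mean within-Opt = 3.39/6 = 0.5650; mean within-Lon = 1.68/3 = 0.5600.
Geometric mean = √(0.5650 × 0.5600) = 0.5625.
HTMT = 0.2208 / 0.5625 = 0.393.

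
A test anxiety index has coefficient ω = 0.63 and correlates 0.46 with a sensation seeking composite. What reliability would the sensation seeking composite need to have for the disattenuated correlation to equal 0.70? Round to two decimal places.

r_true = r_obs / √(r_xx · r_yy) ⇒ 0.70 = 0.46 / √(0.63 · r_yy).
√(0.63 · r_yy) = 0.46 / 0.70 = 0.6571; 0.63 · r_yy = 0.4318; r_yy = 0.4318 / 0.63 ≈ 0.69.

0.69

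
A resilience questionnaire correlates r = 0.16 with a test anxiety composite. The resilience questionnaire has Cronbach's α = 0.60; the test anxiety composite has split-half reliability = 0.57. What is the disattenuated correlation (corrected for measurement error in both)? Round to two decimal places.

0.27

r_true = r_obs / √(r_xx · r_yy) = 0.16 / √(0.60 × 0.57) = 0.16 / √0.3420 = 0.16 / 0.5848 ≈ 0.27.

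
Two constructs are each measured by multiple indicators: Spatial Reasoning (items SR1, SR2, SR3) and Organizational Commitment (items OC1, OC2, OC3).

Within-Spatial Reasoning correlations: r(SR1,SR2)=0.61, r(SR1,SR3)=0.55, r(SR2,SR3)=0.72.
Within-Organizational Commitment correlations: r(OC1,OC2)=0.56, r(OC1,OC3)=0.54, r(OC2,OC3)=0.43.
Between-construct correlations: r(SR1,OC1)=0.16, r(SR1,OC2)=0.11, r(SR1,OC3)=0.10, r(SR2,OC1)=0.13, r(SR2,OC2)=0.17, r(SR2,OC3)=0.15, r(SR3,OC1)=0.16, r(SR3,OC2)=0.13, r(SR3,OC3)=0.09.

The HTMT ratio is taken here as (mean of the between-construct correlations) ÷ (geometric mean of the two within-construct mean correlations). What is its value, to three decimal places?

0.236

Between-construct mean = 1.20/9 = 0.1333.
Mean within-SR = 1.88/3 = 0.6267; mean within-OC = 1.53/3 = 0.5100.
Geometric mean = √(0.6267 × 0.5100) = 0.5653.
HTMT = 0.1333 / 0.5653 = 0.236.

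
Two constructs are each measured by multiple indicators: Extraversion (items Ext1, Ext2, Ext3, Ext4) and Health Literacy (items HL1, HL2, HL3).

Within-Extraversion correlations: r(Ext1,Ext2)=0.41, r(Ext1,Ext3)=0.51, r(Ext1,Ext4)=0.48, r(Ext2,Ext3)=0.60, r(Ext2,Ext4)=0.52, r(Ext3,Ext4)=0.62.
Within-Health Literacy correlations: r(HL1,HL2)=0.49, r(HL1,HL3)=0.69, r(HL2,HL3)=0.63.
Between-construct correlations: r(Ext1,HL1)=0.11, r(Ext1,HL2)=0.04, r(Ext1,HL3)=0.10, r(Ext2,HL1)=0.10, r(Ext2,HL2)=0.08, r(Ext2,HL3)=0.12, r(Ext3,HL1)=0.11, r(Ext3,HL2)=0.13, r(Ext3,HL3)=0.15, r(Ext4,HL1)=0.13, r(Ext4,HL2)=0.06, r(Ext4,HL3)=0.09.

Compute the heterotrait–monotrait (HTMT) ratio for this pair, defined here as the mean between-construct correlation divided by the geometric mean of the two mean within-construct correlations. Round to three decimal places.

Mean between = 1.22/12 = 0.1017.
Mean within-Ext = 3.14/6 = 0.5233; mean within-HL = 1.81/3 = 0.6033.
Geometric mean = √(0.5233 × 0.6033) = 0.5619.
HTMT = 0.1017 / 0.5619 = 0.181.

0.181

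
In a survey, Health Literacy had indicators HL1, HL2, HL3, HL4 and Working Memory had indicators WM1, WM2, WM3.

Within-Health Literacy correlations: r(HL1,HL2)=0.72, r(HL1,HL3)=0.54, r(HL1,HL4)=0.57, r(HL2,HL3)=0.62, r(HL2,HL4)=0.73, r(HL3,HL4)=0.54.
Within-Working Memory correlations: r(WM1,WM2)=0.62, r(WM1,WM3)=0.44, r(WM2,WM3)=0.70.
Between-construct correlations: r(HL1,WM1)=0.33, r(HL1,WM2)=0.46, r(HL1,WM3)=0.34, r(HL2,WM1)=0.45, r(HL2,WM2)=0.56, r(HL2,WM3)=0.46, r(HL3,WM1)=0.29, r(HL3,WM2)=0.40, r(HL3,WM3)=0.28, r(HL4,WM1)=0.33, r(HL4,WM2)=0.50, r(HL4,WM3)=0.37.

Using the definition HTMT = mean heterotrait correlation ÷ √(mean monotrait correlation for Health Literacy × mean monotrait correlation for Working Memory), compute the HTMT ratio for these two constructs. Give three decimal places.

Mean between = 4.77/12 = 0.3975.
Mean within-HL = 3.72/6 = 0.6200; mean within-WM = 1.76/3 = 0.5867.
Geometric mean = √(0.6200 × 0.5867) = 0.6031.
HTMT = 0.3975 / 0.6031 = 0.659.

0.659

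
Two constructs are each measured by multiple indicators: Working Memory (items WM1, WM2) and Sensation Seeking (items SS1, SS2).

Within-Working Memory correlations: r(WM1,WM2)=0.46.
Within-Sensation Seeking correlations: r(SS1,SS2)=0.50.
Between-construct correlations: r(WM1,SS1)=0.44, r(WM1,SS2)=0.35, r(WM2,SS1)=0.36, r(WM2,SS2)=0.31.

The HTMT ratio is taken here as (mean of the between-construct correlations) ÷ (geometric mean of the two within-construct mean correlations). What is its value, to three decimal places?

Mean heterotrait r = 1.46/4 = 0.3650.
Mean within-WM = 0.46/1 = 0.4600; mean within-SS = 0.50/1 = 0.5000.
Geometric mean = √(0.4600 × 0.5000) = 0.4796.
HTMT = 0.3650 / 0.4796 = 0.761.

0.761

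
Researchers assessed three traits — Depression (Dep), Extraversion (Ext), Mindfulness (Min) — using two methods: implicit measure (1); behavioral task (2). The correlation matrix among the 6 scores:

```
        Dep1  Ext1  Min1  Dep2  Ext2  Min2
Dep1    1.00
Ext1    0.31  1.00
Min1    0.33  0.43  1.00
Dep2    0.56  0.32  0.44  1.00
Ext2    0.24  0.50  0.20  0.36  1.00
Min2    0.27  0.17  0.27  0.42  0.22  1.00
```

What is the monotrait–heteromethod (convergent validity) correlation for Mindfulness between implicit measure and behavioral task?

0.27

Same trait (Min), different methods: r(Min1, Min2) = 0.27.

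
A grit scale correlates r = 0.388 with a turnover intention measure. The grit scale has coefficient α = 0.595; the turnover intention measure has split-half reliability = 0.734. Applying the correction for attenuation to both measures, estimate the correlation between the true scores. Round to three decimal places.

0.587

r_true = r_obs / √(r_xx · r_yy) = 0.388 / √(0.595 × 0.734) = 0.388 / √0.436730 = 0.388 / 0.6609 ≈ 0.587.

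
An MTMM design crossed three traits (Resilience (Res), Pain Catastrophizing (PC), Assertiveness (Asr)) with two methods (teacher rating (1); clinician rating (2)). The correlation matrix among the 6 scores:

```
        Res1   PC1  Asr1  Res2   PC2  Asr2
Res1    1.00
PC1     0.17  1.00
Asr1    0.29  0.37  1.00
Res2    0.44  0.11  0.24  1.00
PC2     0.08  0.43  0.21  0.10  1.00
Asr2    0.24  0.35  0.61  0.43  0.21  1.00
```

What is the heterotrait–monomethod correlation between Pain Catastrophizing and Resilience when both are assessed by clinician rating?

Different traits, same method: r(PC2, Res2) = 0.10.

0.10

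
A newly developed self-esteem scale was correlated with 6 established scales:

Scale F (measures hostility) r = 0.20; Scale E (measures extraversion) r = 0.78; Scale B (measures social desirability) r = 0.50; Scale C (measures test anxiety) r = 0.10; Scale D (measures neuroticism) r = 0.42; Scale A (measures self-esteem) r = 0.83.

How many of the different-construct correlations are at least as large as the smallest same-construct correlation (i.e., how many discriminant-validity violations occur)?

Convergent (same construct = self-esteem): Scale A.
Smallest convergent = 0.83. Discriminant values: 0.20, 0.78, 0.50, 0.10, 0.42; count ≥ 0.83 → 0.

0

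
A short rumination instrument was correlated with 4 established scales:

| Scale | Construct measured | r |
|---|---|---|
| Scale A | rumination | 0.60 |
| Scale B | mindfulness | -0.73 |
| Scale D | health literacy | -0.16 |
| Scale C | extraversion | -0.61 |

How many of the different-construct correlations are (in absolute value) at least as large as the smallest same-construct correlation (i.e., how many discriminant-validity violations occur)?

Convergent (same construct = rumination): Scale A.
Smallest convergent = 0.60. Discriminant |r|: 0.73, 0.16, 0.61; count ≥ 0.60 → 2.

2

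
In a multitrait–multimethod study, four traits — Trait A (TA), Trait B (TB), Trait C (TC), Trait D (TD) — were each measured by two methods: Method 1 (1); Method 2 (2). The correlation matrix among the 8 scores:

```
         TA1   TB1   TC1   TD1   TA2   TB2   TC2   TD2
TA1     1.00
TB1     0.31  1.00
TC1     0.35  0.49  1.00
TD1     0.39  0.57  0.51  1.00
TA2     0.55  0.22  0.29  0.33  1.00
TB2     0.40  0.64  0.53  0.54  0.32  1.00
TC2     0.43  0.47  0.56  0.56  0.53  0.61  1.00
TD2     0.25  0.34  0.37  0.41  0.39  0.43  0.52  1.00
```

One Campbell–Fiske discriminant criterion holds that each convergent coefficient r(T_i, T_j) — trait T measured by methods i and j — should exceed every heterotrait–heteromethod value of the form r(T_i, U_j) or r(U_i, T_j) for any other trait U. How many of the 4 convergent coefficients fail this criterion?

2

Convergent coefficients and their comparison sets:
TA (methods 1·2): 0.55 vs {0.40, 0.22, 0.43, 0.29, 0.25, 0.33} → pass.
TB (methods 1·2): 0.64 vs {0.22, 0.40, 0.47, 0.53, 0.34, 0.54} → pass.
TC (methods 1·2): 0.56 vs {0.29, 0.43, 0.53, 0.47, 0.37, 0.56} → fail.
TD (methods 1·2): 0.41 vs {0.33, 0.25, 0.54, 0.34, 0.56, 0.37} → fail.
2 of 4 fail.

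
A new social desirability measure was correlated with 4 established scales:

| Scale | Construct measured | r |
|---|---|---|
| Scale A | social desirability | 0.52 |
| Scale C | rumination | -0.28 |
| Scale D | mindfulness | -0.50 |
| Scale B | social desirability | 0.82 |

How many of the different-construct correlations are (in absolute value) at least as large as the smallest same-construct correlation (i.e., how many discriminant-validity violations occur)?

Convergent (same construct = social desirability): Scale A, Scale B.
Smallest convergent = 0.52. Discriminant |r|: 0.28, 0.50; count ≥ 0.52 → 0.

0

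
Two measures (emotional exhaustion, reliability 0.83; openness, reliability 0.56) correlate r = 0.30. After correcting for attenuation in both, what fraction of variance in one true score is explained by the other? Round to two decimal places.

Disattenuated r = 0.30 / √(0.83 × 0.56) = 0.30 / 0.6818 = 0.4400.
Shared true-score variance = 0.4400² = 0.1936 ≈ 0.19.

0.19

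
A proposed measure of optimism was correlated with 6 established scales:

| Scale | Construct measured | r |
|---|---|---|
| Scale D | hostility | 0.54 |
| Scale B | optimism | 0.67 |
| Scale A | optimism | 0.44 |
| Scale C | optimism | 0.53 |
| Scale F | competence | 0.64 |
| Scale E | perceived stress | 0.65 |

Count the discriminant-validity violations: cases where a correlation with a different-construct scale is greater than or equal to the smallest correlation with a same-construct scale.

3

Convergent (same construct = optimism): Scale B, Scale A, Scale C.
Smallest convergent = 0.44. Discriminant values: 0.54, 0.64, 0.65; count ≥ 0.44 → 3.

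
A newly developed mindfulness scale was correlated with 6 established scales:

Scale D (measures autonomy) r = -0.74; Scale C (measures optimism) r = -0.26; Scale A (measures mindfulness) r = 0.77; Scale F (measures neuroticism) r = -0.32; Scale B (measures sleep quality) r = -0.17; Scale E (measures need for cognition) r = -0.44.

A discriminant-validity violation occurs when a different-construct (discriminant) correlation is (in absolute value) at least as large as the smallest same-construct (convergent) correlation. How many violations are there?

Convergent (same construct = mindfulness): Scale A.
Smallest convergent = 0.77. Discriminant |r|: 0.74, 0.26, 0.32, 0.17, 0.44; count ≥ 0.77 → 0.

0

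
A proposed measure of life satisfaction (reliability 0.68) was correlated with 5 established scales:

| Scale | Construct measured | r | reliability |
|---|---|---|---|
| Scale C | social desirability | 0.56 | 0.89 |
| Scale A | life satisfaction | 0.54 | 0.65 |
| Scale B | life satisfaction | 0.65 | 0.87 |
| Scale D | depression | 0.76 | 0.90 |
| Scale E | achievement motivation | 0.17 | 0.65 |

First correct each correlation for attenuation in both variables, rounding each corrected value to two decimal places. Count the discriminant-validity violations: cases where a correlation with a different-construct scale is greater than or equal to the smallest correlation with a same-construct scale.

Disattenuated r (r / √(r_scale · r_new)):
  Scale C (disc): 0.56 / √(0.89·0.68) = 0.72
  Scale A (conv): 0.54 / √(0.65·0.68) = 0.81
  Scale B (conv): 0.65 / √(0.87·0.68) = 0.85
  Scale D (disc): 0.76 / √(0.90·0.68) = 0.97
  Scale E (disc): 0.17 / √(0.65·0.68) = 0.26
Smallest convergent = 0.81. Discriminant values: 0.72, 0.97, 0.26; count ≥ 0.81 → 1.

1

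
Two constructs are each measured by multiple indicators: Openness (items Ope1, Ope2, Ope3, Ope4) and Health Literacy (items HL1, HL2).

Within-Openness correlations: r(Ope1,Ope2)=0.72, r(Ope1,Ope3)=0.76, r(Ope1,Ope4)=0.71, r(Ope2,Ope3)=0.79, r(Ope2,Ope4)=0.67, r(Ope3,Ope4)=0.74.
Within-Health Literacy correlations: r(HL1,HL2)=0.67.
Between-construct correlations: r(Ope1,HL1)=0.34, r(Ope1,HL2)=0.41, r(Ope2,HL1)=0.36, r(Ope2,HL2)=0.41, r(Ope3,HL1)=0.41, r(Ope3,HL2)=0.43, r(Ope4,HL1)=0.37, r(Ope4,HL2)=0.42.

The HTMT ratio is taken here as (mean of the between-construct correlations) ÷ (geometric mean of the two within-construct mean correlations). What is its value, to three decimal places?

Between-construct mean = 3.15/8 = 0.3938.
Mean within-Ope = 4.39/6 = 0.7317; mean within-HL = 0.67/1 = 0.6700.
Geometric mean = √(0.7317 × 0.6700) = 0.7002.
HTMT = 0.3938 / 0.7002 = 0.562.

0.562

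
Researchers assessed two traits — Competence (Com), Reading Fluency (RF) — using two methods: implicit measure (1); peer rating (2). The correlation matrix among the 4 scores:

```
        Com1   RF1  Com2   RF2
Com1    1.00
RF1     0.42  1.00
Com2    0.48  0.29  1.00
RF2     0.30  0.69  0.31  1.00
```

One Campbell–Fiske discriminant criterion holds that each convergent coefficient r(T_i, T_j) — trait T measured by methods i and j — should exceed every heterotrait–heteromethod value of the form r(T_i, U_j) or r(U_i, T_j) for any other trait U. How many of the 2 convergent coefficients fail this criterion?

0

Convergent coefficients and their comparison sets:
Com (methods 1·2): 0.48 vs {0.30, 0.29} → pass.
RF (methods 1·2): 0.69 vs {0.29, 0.30} → pass.
0 of 2 fail.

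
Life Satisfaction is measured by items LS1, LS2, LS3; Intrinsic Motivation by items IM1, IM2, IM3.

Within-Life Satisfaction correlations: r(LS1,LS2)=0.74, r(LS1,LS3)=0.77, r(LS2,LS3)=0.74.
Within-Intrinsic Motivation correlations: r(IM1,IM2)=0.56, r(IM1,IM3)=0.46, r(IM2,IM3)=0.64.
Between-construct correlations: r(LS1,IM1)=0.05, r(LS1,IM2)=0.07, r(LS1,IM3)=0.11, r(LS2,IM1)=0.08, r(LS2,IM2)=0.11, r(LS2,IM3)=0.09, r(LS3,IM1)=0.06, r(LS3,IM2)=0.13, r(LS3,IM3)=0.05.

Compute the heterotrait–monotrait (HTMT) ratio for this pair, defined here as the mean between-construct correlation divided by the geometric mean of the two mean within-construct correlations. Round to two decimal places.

Between-construct mean = 0.75/9 = 0.0833.
Mean within-LS = 2.25/3 = 0.7500; mean within-IM = 1.66/3 = 0.5533.
Geometric mean = √(0.7500 × 0.5533) = 0.6442.
HTMT = 0.0833 / 0.6442 = 0.13.

0.13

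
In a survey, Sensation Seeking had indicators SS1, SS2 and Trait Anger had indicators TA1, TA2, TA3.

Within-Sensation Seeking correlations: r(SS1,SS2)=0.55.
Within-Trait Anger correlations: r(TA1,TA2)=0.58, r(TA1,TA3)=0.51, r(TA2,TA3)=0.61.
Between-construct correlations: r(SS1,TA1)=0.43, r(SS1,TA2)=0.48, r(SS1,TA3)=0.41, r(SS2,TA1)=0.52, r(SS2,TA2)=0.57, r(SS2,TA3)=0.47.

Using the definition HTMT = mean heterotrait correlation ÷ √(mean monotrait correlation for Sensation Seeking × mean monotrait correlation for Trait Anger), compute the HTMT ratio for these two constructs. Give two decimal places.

Between-construct mean = 2.88/6 = 0.4800.
Mean within-SS = 0.55/1 = 0.5500; mean within-TA = 1.70/3 = 0.5667.
Geometric mean = √(0.5500 × 0.5667) = 0.5583.
HTMT = 0.4800 / 0.5583 = 0.86.

0.86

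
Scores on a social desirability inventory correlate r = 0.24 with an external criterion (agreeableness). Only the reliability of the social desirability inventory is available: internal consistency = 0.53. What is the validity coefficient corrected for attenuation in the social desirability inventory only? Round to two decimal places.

Single correction: r_c = r_obs / √r_xx = 0.24 / √0.53 = 0.24 / 0.7280 ≈ 0.33.

0.33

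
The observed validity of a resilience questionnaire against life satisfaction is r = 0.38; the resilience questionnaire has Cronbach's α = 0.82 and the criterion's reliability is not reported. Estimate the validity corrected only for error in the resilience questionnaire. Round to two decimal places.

Single correction: r_c = r_obs / √r_xx = 0.38 / √0.82 = 0.38 / 0.9055 ≈ 0.42.

0.42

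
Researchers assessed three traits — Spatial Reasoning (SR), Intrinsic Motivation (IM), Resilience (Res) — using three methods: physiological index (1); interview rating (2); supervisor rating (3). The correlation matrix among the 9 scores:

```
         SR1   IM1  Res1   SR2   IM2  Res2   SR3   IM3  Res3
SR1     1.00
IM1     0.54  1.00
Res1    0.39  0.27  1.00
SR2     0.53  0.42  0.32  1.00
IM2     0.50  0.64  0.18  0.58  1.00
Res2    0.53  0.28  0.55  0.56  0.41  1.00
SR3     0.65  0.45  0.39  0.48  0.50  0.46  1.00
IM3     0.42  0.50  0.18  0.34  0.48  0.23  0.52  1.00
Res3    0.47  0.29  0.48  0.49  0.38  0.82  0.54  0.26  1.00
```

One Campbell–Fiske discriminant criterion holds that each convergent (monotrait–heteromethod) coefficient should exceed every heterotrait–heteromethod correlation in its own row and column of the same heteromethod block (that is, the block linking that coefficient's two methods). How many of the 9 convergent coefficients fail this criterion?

3

Checking each validity diagonal entry against its comparison values:
SR (methods 1·2): 0.53 vs {0.50, 0.42, 0.53, 0.32} → fail.
SR (methods 1·3): 0.65 vs {0.42, 0.45, 0.47, 0.39} → pass.
SR (methods 2·3): 0.48 vs {0.34, 0.50, 0.49, 0.46} → fail.
IM (methods 1·2): 0.64 vs {0.42, 0.50, 0.28, 0.18} → pass.
IM (methods 1·3): 0.50 vs {0.45, 0.42, 0.29, 0.18} → pass.
IM (methods 2·3): 0.48 vs {0.50, 0.34, 0.38, 0.23} → fail.
Res (methods 1·2): 0.55 vs {0.32, 0.53, 0.18, 0.28} → pass.
Res (methods 1·3): 0.48 vs {0.39, 0.47, 0.18, 0.29} → pass.
Res (methods 2·3): 0.82 vs {0.46, 0.49, 0.23, 0.38} → pass.
3 of 9 fail.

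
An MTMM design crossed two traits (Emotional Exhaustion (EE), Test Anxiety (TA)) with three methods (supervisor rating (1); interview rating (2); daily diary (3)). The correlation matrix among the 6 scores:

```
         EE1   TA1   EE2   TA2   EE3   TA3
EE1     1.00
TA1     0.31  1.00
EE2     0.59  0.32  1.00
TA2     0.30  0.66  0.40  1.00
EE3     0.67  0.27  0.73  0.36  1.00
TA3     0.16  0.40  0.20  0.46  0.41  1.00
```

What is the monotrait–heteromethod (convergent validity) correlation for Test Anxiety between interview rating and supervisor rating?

Same trait (TA), different methods: r(TA2, TA1) = 0.66.

0.66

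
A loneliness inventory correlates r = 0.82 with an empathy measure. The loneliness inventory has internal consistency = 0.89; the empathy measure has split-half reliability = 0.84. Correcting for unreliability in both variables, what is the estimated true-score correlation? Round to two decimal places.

0.95

r_true = r_obs / √(r_xx · r_yy) = 0.82 / √(0.89 × 0.84) = 0.82 / √0.7476 = 0.82 / 0.8646 ≈ 0.95.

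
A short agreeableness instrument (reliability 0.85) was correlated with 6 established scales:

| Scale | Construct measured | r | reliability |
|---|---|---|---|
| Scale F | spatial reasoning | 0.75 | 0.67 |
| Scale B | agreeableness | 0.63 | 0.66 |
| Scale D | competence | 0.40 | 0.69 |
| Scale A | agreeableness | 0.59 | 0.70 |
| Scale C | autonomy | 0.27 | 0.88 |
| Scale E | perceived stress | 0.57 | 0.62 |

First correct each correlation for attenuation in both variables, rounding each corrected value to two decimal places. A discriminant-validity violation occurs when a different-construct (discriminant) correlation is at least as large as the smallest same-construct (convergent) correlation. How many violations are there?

Disattenuated r (r / √(r_scale · r_new)):
  Scale F (disc): 0.75 / √(0.67·0.85) = 0.99
  Scale B (conv): 0.63 / √(0.66·0.85) = 0.84
  Scale D (disc): 0.40 / √(0.69·0.85) = 0.52
  Scale A (conv): 0.59 / √(0.70·0.85) = 0.76
  Scale C (disc): 0.27 / √(0.88·0.85) = 0.31
  Scale E (disc): 0.57 / √(0.62·0.85) = 0.79
Smallest convergent = 0.76. Discriminant values: 0.99, 0.52, 0.31, 0.79; count ≥ 0.76 → 2.

2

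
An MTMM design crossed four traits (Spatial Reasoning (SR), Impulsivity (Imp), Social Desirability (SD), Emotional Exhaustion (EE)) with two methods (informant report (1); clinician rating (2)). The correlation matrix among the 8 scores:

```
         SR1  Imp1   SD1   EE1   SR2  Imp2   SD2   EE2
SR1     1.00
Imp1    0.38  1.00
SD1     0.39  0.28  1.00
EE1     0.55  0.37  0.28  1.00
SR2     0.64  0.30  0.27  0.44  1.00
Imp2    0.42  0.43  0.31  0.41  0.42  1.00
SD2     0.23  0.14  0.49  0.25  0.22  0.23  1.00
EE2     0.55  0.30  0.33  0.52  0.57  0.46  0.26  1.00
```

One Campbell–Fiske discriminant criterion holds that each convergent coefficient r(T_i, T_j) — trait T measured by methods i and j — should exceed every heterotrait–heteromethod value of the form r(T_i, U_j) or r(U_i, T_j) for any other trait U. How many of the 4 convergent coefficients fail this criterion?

Convergent coefficients and their comparison sets:
SR (methods 1·2): 0.64 vs {0.42, 0.30, 0.23, 0.27, 0.55, 0.44} → pass.
Imp (methods 1·2): 0.43 vs {0.30, 0.42, 0.14, 0.31, 0.30, 0.41} → pass.
SD (methods 1·2): 0.49 vs {0.27, 0.23, 0.31, 0.14, 0.33, 0.25} → pass.
EE (methods 1·2): 0.52 vs {0.44, 0.55, 0.41, 0.30, 0.25, 0.33} → fail.
1 of 4 fail.

1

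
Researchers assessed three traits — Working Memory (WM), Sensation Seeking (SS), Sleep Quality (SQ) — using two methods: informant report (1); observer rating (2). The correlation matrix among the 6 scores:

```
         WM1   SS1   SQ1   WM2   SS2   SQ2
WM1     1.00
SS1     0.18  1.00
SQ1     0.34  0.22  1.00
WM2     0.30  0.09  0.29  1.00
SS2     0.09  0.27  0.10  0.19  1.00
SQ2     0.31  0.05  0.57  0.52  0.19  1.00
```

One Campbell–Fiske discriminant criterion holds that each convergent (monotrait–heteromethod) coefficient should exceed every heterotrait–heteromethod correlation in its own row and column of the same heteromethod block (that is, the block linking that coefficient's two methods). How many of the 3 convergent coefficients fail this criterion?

Each convergent coefficient versus the relevant comparison correlations:
WM (methods 1·2): 0.30 vs {0.09, 0.09, 0.31, 0.29} → fail.
SS (methods 1·2): 0.27 vs {0.09, 0.09, 0.05, 0.10} → pass.
SQ (methods 1·2): 0.57 vs {0.29, 0.31, 0.10, 0.05} → pass.
1 of 3 fail.

1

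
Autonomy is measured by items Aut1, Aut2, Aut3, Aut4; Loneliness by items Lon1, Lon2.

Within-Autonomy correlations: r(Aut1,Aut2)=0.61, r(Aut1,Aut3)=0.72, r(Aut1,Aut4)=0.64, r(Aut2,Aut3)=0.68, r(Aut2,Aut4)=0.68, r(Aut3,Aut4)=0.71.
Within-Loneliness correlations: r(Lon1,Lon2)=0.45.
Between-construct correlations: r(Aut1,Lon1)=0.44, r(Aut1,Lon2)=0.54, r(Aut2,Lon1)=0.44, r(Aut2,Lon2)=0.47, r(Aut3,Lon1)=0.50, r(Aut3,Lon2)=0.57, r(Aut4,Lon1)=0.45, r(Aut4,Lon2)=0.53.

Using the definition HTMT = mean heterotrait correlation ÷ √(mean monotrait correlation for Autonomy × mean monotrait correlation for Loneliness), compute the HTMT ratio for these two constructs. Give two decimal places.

Mean heterotrait r = 3.94/8 = 0.4925.
Mean within-Aut = 4.04/6 = 0.6733; mean within-Lon = 0.45/1 = 0.4500.
Geometric mean = √(0.6733 × 0.4500) = 0.5504.
HTMT = 0.4925 / 0.5504 = 0.89.

0.89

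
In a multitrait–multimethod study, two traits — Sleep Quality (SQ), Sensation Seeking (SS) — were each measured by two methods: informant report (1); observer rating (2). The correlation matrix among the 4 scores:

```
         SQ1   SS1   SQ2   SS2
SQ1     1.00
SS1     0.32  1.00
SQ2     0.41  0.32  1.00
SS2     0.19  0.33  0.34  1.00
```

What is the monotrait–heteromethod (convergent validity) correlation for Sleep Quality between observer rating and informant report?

Same trait (SQ), different methods: r(SQ2, SQ1) = 0.41.

0.41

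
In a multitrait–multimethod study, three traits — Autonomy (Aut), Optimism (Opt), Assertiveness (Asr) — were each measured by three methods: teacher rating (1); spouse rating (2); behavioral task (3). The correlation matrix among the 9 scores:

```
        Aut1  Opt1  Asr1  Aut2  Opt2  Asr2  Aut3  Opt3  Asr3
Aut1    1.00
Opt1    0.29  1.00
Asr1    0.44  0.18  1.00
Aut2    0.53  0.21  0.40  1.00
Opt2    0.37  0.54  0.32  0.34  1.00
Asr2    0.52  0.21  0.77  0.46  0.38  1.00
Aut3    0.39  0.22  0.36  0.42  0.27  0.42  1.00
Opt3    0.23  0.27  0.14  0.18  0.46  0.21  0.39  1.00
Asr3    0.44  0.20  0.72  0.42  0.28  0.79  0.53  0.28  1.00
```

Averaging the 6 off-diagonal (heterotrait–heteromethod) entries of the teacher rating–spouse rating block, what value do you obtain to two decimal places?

0.34

HTHM values (method 1 × method 2): 0.37, 0.52, 0.21, 0.21, 0.40, 0.32; mean = 2.03/6 = 0.34.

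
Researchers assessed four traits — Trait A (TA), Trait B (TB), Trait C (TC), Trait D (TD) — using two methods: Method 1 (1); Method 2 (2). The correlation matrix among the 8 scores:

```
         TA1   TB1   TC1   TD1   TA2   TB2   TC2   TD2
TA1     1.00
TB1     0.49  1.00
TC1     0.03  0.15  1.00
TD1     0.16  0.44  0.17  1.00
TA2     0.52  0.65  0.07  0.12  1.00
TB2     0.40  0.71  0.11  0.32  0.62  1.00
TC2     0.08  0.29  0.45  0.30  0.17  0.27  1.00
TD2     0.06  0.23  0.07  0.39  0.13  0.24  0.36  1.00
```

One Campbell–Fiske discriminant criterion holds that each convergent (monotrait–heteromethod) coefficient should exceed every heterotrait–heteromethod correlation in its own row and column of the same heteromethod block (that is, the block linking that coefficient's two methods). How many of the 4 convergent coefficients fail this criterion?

Checking each validity diagonal entry against its comparison values:
TA (methods 1·2): 0.52 vs {0.40, 0.65, 0.08, 0.07, 0.06, 0.12} → fail.
TB (methods 1·2): 0.71 vs {0.65, 0.40, 0.29, 0.11, 0.23, 0.32} → pass.
TC (methods 1·2): 0.45 vs {0.07, 0.08, 0.11, 0.29, 0.07, 0.30} → pass.
TD (methods 1·2): 0.39 vs {0.12, 0.06, 0.32, 0.23, 0.30, 0.07} → pass.
1 of 4 fail.

1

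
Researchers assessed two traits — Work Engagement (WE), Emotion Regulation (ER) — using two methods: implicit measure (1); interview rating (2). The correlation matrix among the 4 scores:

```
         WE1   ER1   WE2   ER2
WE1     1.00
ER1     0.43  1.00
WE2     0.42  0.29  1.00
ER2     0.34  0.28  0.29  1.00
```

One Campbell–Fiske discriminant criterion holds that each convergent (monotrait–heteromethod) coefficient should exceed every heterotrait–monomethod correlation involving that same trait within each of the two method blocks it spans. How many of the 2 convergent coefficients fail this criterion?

Checking each validity diagonal entry against its comparison values:
WE (methods 1·2): 0.42 vs {0.43, 0.29} → fail.
ER (methods 1·2): 0.28 vs {0.43, 0.29} → fail.
2 of 2 fail.

2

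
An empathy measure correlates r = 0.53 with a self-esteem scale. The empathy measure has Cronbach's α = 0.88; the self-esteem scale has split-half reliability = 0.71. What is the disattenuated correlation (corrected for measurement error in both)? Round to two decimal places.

r_true = r_obs / √(r_xx · r_yy) = 0.53 / √(0.88 × 0.71) = 0.53 / √0.6248 = 0.53 / 0.7904 ≈ 0.67.

0.67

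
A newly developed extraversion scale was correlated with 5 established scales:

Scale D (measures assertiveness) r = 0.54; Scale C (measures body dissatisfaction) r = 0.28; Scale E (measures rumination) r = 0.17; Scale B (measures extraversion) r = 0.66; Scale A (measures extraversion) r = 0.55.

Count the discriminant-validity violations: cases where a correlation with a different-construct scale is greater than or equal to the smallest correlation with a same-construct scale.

Convergent (same construct = extraversion): Scale B, Scale A.
Smallest convergent = 0.55. Discriminant values: 0.54, 0.28, 0.17; count ≥ 0.55 → 0.

0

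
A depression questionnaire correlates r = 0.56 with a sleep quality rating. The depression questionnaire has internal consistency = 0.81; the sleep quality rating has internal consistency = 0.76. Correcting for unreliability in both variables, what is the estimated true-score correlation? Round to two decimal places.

r_true = r_obs / √(r_xx · r_yy) = 0.56 / √(0.81 × 0.76) = 0.56 / √0.6156 = 0.56 / 0.7846 ≈ 0.71.

0.71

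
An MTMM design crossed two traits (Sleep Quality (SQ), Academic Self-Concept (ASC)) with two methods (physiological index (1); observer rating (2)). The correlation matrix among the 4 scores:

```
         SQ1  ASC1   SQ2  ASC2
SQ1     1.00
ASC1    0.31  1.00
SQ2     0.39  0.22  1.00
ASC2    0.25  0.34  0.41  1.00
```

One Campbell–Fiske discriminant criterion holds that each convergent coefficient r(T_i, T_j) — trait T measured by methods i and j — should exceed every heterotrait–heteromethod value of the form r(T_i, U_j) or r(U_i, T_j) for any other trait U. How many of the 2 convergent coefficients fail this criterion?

0

Convergent coefficients and their comparison sets:
SQ (methods 1·2): 0.39 vs {0.25, 0.22} → pass.
ASC (methods 1·2): 0.34 vs {0.22, 0.25} → pass.
0 of 2 fail.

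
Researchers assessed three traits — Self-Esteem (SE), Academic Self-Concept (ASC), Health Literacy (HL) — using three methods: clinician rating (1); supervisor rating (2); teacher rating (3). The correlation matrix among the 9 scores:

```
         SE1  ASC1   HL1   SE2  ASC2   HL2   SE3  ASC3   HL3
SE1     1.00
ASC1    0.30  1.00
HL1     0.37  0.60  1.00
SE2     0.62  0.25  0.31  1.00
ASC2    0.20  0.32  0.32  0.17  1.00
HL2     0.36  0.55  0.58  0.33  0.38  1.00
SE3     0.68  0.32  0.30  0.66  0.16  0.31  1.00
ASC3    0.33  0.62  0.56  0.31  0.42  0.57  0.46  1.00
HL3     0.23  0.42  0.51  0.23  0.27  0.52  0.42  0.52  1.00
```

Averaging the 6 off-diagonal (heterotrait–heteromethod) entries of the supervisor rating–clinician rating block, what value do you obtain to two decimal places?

HTHM values (method 2 × method 1): 0.25, 0.31, 0.20, 0.32, 0.36, 0.55; mean = 1.99/6 = 0.33.

0.33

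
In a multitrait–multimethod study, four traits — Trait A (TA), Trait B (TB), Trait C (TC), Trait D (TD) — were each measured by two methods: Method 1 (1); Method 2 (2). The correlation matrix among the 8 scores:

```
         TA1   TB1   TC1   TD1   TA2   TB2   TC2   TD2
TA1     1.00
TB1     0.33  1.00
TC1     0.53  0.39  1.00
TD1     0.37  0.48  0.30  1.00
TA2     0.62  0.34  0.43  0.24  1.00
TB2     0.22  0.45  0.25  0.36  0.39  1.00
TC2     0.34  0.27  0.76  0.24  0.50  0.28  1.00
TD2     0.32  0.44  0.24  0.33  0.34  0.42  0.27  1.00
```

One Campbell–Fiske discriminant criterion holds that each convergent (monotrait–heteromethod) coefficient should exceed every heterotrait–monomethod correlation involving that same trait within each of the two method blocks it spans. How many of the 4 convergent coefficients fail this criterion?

Checking each validity diagonal entry against its comparison values:
TA (methods 1·2): 0.62 vs {0.33, 0.39, 0.53, 0.50, 0.37, 0.34} → pass.
TB (methods 1·2): 0.45 vs {0.33, 0.39, 0.39, 0.28, 0.48, 0.42} → fail.
TC (methods 1·2): 0.76 vs {0.53, 0.50, 0.39, 0.28, 0.30, 0.27} → pass.
TD (methods 1·2): 0.33 vs {0.37, 0.34, 0.48, 0.42, 0.30, 0.27} → fail.
2 of 4 fail.

2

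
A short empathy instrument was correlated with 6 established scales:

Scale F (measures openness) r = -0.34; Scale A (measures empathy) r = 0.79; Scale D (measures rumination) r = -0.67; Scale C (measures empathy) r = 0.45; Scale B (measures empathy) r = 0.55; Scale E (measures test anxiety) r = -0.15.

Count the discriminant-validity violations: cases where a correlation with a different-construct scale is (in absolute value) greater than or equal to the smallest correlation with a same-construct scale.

Convergent (same construct = empathy): Scale A, Scale C, Scale B.
Smallest convergent = 0.45. Discriminant |r|: 0.34, 0.67, 0.15; count ≥ 0.45 → 1.

1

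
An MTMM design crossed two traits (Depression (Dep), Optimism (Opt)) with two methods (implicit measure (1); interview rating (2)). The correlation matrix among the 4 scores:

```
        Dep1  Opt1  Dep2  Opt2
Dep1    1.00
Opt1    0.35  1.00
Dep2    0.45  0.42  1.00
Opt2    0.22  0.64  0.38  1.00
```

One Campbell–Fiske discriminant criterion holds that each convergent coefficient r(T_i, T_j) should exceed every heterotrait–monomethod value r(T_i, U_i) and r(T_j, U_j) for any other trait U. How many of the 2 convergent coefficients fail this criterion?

0

Each convergent coefficient versus the relevant comparison correlations:
Dep (methods 1·2): 0.45 vs {0.35, 0.38} → pass.
Opt (methods 1·2): 0.64 vs {0.35, 0.38} → pass.
0 of 2 fail.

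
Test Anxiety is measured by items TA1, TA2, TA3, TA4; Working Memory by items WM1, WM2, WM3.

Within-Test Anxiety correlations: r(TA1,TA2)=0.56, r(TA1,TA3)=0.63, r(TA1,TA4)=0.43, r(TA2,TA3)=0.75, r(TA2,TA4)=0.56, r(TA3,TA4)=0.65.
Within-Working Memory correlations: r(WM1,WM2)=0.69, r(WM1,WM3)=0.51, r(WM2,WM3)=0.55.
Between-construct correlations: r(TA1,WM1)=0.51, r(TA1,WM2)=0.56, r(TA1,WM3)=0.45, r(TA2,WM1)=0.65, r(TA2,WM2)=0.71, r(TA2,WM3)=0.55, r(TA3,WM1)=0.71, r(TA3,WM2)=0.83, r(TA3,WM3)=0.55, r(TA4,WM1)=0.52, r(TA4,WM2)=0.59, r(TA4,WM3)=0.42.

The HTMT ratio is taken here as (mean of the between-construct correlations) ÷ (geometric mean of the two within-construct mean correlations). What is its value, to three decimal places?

Between-construct mean = 7.05/12 = 0.5875.
Mean within-TA = 3.58/6 = 0.5967; mean within-WM = 1.75/3 = 0.5833.
Geometric mean = √(0.5967 × 0.5833) = 0.5900.
HTMT = 0.5875 / 0.5900 = 0.996.

0.996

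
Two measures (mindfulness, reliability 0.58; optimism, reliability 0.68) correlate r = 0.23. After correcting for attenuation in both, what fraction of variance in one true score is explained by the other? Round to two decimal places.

Disattenuated r = 0.23 / √(0.58 × 0.68) = 0.23 / 0.6280 = 0.3662.
Shared true-score variance = 0.3662² = 0.1341 ≈ 0.13.

0.13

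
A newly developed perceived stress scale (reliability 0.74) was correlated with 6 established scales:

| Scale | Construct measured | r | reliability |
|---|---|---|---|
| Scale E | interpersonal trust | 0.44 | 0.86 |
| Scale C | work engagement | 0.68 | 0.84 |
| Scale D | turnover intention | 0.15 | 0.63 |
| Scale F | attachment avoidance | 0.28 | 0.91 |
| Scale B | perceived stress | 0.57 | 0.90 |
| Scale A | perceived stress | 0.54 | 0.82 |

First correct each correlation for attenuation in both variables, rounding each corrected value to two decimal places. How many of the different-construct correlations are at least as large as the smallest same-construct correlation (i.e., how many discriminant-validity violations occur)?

1

Disattenuated r (r / √(r_scale · r_new)):
  Scale E (disc): 0.44 / √(0.86·0.74) = 0.55
  Scale C (disc): 0.68 / √(0.84·0.74) = 0.86
  Scale D (disc): 0.15 / √(0.63·0.74) = 0.22
  Scale F (disc): 0.28 / √(0.91·0.74) = 0.34
  Scale B (conv): 0.57 / √(0.90·0.74) = 0.70
  Scale A (conv): 0.54 / √(0.82·0.74) = 0.69
Smallest convergent = 0.69. Discriminant values: 0.55, 0.86, 0.22, 0.34; count ≥ 0.69 → 1.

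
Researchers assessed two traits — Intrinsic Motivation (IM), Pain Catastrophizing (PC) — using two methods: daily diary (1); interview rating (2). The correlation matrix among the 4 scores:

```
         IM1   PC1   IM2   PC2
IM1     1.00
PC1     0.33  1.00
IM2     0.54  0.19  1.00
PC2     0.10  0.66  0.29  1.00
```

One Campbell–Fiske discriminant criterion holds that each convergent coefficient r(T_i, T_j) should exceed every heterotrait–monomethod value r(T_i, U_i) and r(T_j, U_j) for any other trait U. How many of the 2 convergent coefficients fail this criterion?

0

Convergent coefficients and their comparison sets:
IM (methods 1·2): 0.54 vs {0.33, 0.29} → pass.
PC (methods 1·2): 0.66 vs {0.33, 0.29} → pass.
0 of 2 fail.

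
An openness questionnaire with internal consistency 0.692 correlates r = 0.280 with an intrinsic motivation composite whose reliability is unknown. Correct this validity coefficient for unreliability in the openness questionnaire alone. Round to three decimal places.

0.337

Single correction: r_c = r_obs / √r_xx = 0.280 / √0.692 = 0.280 / 0.8319 ≈ 0.337.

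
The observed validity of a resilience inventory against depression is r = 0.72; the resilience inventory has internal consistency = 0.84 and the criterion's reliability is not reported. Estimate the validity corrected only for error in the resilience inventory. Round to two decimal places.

Single correction: r_c = r_obs / √r_xx = 0.72 / √0.84 = 0.72 / 0.9165 ≈ 0.79.

0.79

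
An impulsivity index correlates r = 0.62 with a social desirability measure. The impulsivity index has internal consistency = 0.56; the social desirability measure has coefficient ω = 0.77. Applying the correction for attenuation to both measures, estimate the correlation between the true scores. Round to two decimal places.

0.94

r_true = r_obs / √(r_xx · r_yy) = 0.62 / √(0.56 × 0.77) = 0.62 / √0.4312 = 0.62 / 0.6567 ≈ 0.94.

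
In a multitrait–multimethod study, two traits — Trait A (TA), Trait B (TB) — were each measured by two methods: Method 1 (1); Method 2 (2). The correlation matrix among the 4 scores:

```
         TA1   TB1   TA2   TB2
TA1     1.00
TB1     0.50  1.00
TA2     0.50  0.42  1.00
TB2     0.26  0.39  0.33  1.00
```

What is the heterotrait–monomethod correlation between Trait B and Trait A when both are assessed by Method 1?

Different traits, same method: r(TB1, TA1) = 0.50.

0.50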